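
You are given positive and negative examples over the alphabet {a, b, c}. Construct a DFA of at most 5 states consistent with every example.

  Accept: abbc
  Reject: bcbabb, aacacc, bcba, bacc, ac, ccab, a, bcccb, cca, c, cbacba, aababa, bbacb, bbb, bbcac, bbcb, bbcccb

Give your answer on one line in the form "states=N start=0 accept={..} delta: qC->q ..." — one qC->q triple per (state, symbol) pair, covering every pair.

Fold the examples into a partial DFA from state 0: repeatedly fix the first undefined (state, symbol) met by the shortest-then-alphabetical prefix, trying targets in increasing order and rejecting any under which an Accept and a Reject string meet in one state with the same remainder; add a state when all current targets are rejected. Accepting states are where Accept strings end.
a: 0a undefined. 0a->0: ok.
b: 0b undefined. 0b->0: no, abbc/ac meet in 0 with "c" left. Open state 1: 0b->1.
c: 0c undefined. 0c->0: ok.
ba: 1a undefined. 1a->0: ok.
bb: 1b undefined. 1b->0: no, abbc/aacacc meet in 0. 1b->1: ok.
bc: 1c undefined. 1c->0: no, abbc/aacacc meet in 0. 1c->1: no, abbc/bcbabb meet in 1. Open state 2: 1c->2.
bcb: 2b undefined. 2b->0: ok.
bcc: 2c undefined. 2c->0: ok.
bbca: 2a undefined. 2a->0: ok.
All examples now run through 3 states with every (state, symbol) defined. Accept strings end in {2}, Reject strings end in {0,1}; accept={2}.

states=3 start=0 accept={2} delta: 0a->0 0b->1 0c->0 1a->0 1b->1 1c->2 2a->0 2b->0 2c->0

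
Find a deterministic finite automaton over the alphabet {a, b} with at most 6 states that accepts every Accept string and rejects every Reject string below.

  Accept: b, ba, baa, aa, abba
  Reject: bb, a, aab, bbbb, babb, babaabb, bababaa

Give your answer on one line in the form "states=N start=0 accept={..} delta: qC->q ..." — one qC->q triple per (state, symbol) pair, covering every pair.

Grow the machine one transition at a time. Run the examples from 0; the earliest place one falls off (shortest prefix, ties alphabetical) gets sent to the lowest-numbered state that keeps every Accept/Reject pair distinguishable — a pair clashes when both reach the same state with identical unread suffix — and to a fresh state only if none does.
a: 0a undefined. 0a->0: no, b/aab meet in 0 with "b" left. Open state 1: 0a->1.
b: 0b undefined. 0b->0: no, b/bb meet in 0. 0b->1: no, b/a meet in 1. Open state 2: 0b->2.
aa: 1a undefined. 1a->0: no, b/aab meet in 2. 1a->1: no, aa/a meet in 1. 1a->2: ok.
ab: 1b undefined. 1b->0: ok.
ba: 2a undefined. 2a->0: no, b/babaabb meet in 2. 2a->1: no, b/babb meet in 2. 2a->2: ok.
bb: 2b undefined. 2b->0: no, b/babb meet in 2. 2b->1: no, b/bbbb meet in 2. 2b->2: no, b/bb meet in 2. Open state 3: 2b->3.
bbb: 3b undefined. 3b->0: no, b/bbbb meet in 2. 3b->1: ok.
baba: 3a undefined. 3a->0: no, b/babaabb meet in 2. 3a->1: no, b/bababaa meet in 2. 3a->2: no, b/bababaa meet in 2. 3a->3: no, b/bababaa meet in 2. Open state 4: 3a->4.
babaa: 4a undefined. 4a->0: ok.
babab: 4b undefined. 4b->0: no, b/bababaa meet in 2. 4b->1: no, b/bababaa meet in 2. 4b->2: no, b/bababaa meet in 2. 4b->3: ok.
All examples now run through 5 states with every (state, symbol) defined. Accept strings end in {2}, Reject strings end in {0,1,3}; accept={2}.

states=5 start=0 accept={2} delta: 0a->1 0b->2 1a->2 1b->0 2a->2 2b->3 3a->4 3b->1 4a->0 4b->3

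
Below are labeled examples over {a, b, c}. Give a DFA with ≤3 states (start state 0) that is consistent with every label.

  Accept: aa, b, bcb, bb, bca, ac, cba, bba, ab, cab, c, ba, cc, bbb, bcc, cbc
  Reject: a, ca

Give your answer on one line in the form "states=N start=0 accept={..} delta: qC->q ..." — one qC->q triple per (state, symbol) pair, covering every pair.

states=3 start=0 accept={0,2} delta: 0a->1 0b->2 0c->0 1a->0 1b->0 1c->0 2a->0 2b->2 2c->2

Grow the machine one transition at a time. Run the examples from 0; the earliest place one falls off (shortest prefix, ties alphabetical) gets sent to the lowest-numbered state that keeps every Accept/Reject pair distinguishable — a pair clashes when both reach the same state with identical unread suffix — and to a fresh state only if none does.
a: 0a undefined. 0a->0: no, aa/a meet in 0. Open state 1: 0a->1.
b: 0b undefined. 0b->0: no, bca/ca meet in 0 with "ca" left. 0b->1: no, b/a meet in 1. Open state 2: 0b->2.
c: 0c undefined. 0c->0: ok.
aa: 1a undefined. 1a->0: ok.
ab: 1b undefined. 1b->0: ok.
ac: 1c undefined. 1c->0: ok.
ba: 2a undefined. 2a->0: ok.
bb: 2b undefined. 2b->0: no, bba/a meet in 1. 2b->1: no, bb/a meet in 1. 2b->2: ok.
bc: 2c undefined. 2c->0: no, bca/a meet in 1. 2c->1: no, cbc/a meet in 1. 2c->2: ok.
All examples now run through 3 states with every (state, symbol) defined. Accept strings end in {0,2}, Reject strings end in {1}; accept={0,2}.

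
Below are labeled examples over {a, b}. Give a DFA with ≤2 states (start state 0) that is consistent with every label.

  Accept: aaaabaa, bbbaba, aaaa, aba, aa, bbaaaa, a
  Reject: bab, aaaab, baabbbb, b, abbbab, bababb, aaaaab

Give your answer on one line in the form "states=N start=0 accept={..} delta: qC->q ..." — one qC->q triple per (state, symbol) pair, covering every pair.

State merging on the prefix tree: take the shortest (then alphabetical) example prefix whose next move is undefined and point that move at state 0, else 1, else 2, ...; a target is out if some Accept/Reject pair would then sit in one state with the same input left (inseparable). If every existing state is out, open a new one.
a: 0a undefined. 0a->0: ok.
b: 0b undefined. 0b->0: no, aaaabaa/bab meet in 0. Open state 1: 0b->1.
ba: 1a undefined. 1a->0: ok.
bb: 1b undefined. 1b->0: no, aaaabaa/baabbbb meet in 0. 1b->1: ok.
All examples now run through 2 states with every (state, symbol) defined. Accept strings end in {0}, Reject strings end in {1}; accept={0}.

states=2 start=0 accept={0} delta: 0a->0 0b->1 1a->0 1b->1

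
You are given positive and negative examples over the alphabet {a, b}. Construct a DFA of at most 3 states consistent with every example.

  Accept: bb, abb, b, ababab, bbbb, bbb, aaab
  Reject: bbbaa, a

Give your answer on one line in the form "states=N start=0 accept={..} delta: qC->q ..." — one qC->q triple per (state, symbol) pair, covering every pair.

states=2 start=0 accept={1} delta: 0a->0 0b->1 1a->0 1b->1

Grow the machine one transition at a time. Run the examples from 0; the earliest place one falls off (shortest prefix, ties alphabetical) gets sent to the lowest-numbered state that keeps every Accept/Reject pair distinguishable — a pair clashes when both reach the same state with identical unread suffix — and to a fresh state only if none does.
a: 0a undefined. 0a->0: ok.
b: 0b undefined. 0b->0: no, bb/bbbaa meet in 0. Open state 1: 0b->1.
bb: 1b undefined. 1b->0: no, bb/a meet in 0. 1b->1: ok.
aba: 1a undefined. 1a->0: ok.
All examples now run through 2 states with every (state, symbol) defined. Accept strings end in {1}, Reject strings end in {0}; accept={1}.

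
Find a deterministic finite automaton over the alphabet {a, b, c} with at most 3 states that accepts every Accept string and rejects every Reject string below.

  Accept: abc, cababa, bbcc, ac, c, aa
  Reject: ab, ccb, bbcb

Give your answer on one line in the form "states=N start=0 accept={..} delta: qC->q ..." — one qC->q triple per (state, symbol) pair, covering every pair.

states=2 start=0 accept={0} delta: 0a->0 0b->1 0c->0 1a->0 1b->0 1c->0

State merging on the prefix tree: take the shortest (then alphabetical) example prefix whose next move is undefined and point that move at state 0, else 1, else 2, ...; a target is out if some Accept/Reject pair would then sit in one state with the same input left (inseparable). If every existing state is out, open a new one.
a: 0a undefined. 0a->0: ok.
b: 0b undefined. 0b->0: no, aa/ab meet in 0. Open state 1: 0b->1.
c: 0c undefined. 0c->0: ok.
bb: 1b undefined. 1b->0: ok.
abc: 1c undefined. 1c->0: ok.
caba: 1a undefined. 1a->0: ok.
All examples now run through 2 states with every (state, symbol) defined. Accept strings end in {0}, Reject strings end in {1}; accept={0}.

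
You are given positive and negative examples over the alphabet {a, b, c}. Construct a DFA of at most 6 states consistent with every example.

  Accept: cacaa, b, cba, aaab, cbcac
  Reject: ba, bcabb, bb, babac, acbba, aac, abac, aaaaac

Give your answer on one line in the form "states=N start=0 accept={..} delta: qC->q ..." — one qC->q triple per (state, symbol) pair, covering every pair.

Fold the examples into a partial DFA from state 0: repeatedly fix the first undefined (state, symbol) met by the shortest-then-alphabetical prefix, trying targets in increasing order and rejecting any under which an Accept and a Reject string meet in one state with the same remainder; add a state when all current targets are rejected. Accepting states are where Accept strings end.
a: 0a undefined. 0a->0: ok.
b: 0b undefined. 0b->0: no, b/ba meet in 0. Open state 1: 0b->1.
c: 0c undefined. 0c->0: no, cacaa/aac meet in 0. 0c->1: no, b/aac meet in 1. Open state 2: 0c->2.
ba: 1a undefined. 1a->0: ok.
bb: 1b undefined. 1b->0: ok.
bc: 1c undefined. 1c->0: ok.
ca: 2a undefined. 2a->0: no, cacaa/ba meet in 0. 2a->1: no, cacaa/ba meet in 0. 2a->2: ok.
cb: 2b undefined. 2b->0: no, cba/ba meet in 0. 2b->1: no, cba/ba meet in 0. 2b->2: no, cba/babac meet in 2. Open state 3: 2b->3.
cac: 2c undefined. 2c->0: no, cacaa/ba meet in 0. 2c->1: no, cacaa/ba meet in 0. 2c->2: no, cacaa/babac meet in 2. 2c->3: ok.
cba: 3a undefined. 3a->0: no, cacaa/ba meet in 0. 3a->1: no, cacaa/ba meet in 0. 3a->2: no, cacaa/babac meet in 2. 3a->3: ok.
cbc: 3c undefined. 3c->0: no, cbcac/babac meet in 2. 3c->1: no, cbcac/babac meet in 2. 3c->2: ok.
acbb: 3b undefined. 3b->0: ok.
All examples now run through 4 states with every (state, symbol) defined. Accept strings end in {1,3}, Reject strings end in {0,2}; accept={1,3}.

states=4 start=0 accept={1,3} delta: 0a->0 0b->1 0c->2 1a->0 1b->0 1c->0 2a->2 2b->3 2c->3 3a->3 3b->0 3c->2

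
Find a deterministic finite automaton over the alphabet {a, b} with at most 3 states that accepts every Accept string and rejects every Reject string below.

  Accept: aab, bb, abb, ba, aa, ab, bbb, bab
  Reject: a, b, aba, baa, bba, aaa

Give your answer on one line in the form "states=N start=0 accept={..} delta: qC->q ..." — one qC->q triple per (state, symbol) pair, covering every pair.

states=3 start=0 accept={2} delta: 0a->1 0b->1 1a->2 1b->2 2a->0 2b->2

State merging on the prefix tree: take the shortest (then alphabetical) example prefix whose next move is undefined and point that move at state 0, else 1, else 2, ...; a target is out if some Accept/Reject pair would then sit in one state with the same input left (inseparable). If every existing state is out, open a new one.
a: 0a undefined. 0a->0: no, aab/b meet in 0 with "b" left. Open state 1: 0a->1.
b: 0b undefined. 0b->0: no, bb/b meet in 0. 0b->1: ok.
aa: 1a undefined. 1a->0: no, aab/a meet in 1. 1a->1: no, ba/a meet in 1. Open state 2: 1a->2.
ab: 1b undefined. 1b->0: no, abb/a meet in 1. 1b->1: no, bb/a meet in 1. 1b->2: ok.
aaa: 2a undefined. 2a->0: ok.
aab: 2b undefined. 2b->0: no, aab/aba meet in 0. 2b->1: no, aab/a meet in 1. 2b->2: ok.
All examples now run through 3 states with every (state, symbol) defined. Accept strings end in {2}, Reject strings end in {0,1}; accept={2}.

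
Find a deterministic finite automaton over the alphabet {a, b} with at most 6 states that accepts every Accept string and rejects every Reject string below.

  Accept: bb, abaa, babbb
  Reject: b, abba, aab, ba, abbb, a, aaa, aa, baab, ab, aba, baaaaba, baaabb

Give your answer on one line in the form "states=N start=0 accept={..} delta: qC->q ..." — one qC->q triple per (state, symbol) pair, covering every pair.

Grow the machine one transition at a time. Run the examples from 0; the earliest place one falls off (shortest prefix, ties alphabetical) gets sent to the lowest-numbered state that keeps every Accept/Reject pair distinguishable — a pair clashes when both reach the same state with identical unread suffix — and to a fresh state only if none does.
a: 0a undefined. 0a->0: ok.
b: 0b undefined. 0b->0: no, bb/b meet in 0. Open state 1: 0b->1.
ba: 1a undefined. 1a->0: no, bb/baaabb meet in 1 with "b" left. 1a->1: no, bb/baab meet in 1 with "b" left. Open state 2: 1a->2.
bb: 1b undefined. 1b->0: no, bb/abba meet in 0. 1b->1: no, bb/b meet in 1. 1b->2: no, bb/ba meet in 2. Open state 3: 1b->3.
baa: 2a undefined. 2a->0: no, bb/baaabb meet in 3. 2a->1: no, bb/baab meet in 3. 2a->2: no, abaa/ba meet in 2. 2a->3: ok.
bab: 2b undefined. 2b->0: ok.
abba: 3a undefined. 3a->0: no, bb/baaabb meet in 3. 3a->1: ok.
abbb: 3b undefined. 3b->0: ok.
All examples now run through 4 states with every (state, symbol) defined. Accept strings end in {3}, Reject strings end in {0,1,2}; accept={3}.

states=4 start=0 accept={3} delta: 0a->0 0b->1 1a->2 1b->3 2a->3 2b->0 3a->1 3b->0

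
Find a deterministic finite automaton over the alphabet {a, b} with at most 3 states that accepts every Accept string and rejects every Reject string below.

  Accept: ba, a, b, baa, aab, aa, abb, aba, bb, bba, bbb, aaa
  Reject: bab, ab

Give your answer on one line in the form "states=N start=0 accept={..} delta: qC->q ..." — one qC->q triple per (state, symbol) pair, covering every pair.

Grow the machine one transition at a time. Run the examples from 0; the earliest place one falls off (shortest prefix, ties alphabetical) gets sent to the lowest-numbered state that keeps every Accept/Reject pair distinguishable — a pair clashes when both reach the same state with identical unread suffix — and to a fresh state only if none does.
a: 0a undefined. 0a->0: no, b/ab meet in 0 with "b" left. Open state 1: 0a->1.
b: 0b undefined. 0b->0: ok.
aa: 1a undefined. 1a->0: ok.
ab: 1b undefined. 1b->0: no, b/bab meet in 0. 1b->1: no, ba/bab meet in 1. Open state 2: 1b->2.
aba: 2a undefined. 2a->0: ok.
abb: 2b undefined. 2b->0: ok.
All examples now run through 3 states with every (state, symbol) defined. Accept strings end in {0,1}, Reject strings end in {2}; accept={0,1}.

states=3 start=0 accept={0,1} delta: 0a->1 0b->0 1a->0 1b->2 2a->0 2b->0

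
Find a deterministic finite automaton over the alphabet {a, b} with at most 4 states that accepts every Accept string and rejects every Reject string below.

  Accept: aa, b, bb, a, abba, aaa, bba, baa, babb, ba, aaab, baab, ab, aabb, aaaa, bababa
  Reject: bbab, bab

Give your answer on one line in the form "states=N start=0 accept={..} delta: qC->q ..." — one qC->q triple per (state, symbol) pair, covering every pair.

states=4 start=0 accept={0,1,2} delta: 0a->0 0b->1 1a->2 1b->1 2a->0 2b->3 3a->0 3b->0

Grow the machine one transition at a time. Run the examples from 0; the earliest place one falls off (shortest prefix, ties alphabetical) gets sent to the lowest-numbered state that keeps every Accept/Reject pair distinguishable — a pair clashes when both reach the same state with identical unread suffix — and to a fresh state only if none does.
a: 0a undefined. 0a->0: ok.
b: 0b undefined. 0b->0: no, aa/bbab meet in 0. Open state 1: 0b->1.
ba: 1a undefined. 1a->0: no, b/bab meet in 1. 1a->1: no, bb/bab meet in 1 with "b" left. Open state 2: 1a->2.
bb: 1b undefined. 1b->0: no, b/bbab meet in 1. 1b->1: ok.
baa: 2a undefined. 2a->0: ok.
bab: 2b undefined. 2b->0: no, aa/bbab meet in 0. 2b->1: no, b/bbab meet in 1. 2b->2: no, abba/bbab meet in 2. Open state 3: 2b->3.
baba: 3a undefined. 3a->0: ok.
babb: 3b undefined. 3b->0: ok.
All examples now run through 4 states with every (state, symbol) defined. Accept strings end in {0,1,2}, Reject strings end in {3}; accept={0,1,2}.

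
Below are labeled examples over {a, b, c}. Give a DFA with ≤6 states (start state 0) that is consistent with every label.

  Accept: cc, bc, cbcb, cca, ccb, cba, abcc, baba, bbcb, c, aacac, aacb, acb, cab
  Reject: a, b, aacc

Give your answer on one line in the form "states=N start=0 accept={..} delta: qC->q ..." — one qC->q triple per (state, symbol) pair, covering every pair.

State merging on the prefix tree: take the shortest (then alphabetical) example prefix whose next move is undefined and point that move at state 0, else 1, else 2, ...; a target is out if some Accept/Reject pair would then sit in one state with the same input left (inseparable). If every existing state is out, open a new one.
a: 0a undefined. 0a->0: no, cc/aacc meet in 0 with "cc" left. Open state 1: 0a->1.
b: 0b undefined. 0b->0: ok.
c: 0c undefined. 0c->0: no, cc/b meet in 0. 0c->1: no, bc/a meet in 1. Open state 2: 0c->2.
aa: 1a undefined. 1a->0: no, cc/aacc meet in 2 with "c" left. 1a->1: ok.
ab: 1b undefined. 1b->0: no, baba/a meet in 1. 1b->1: no, abcc/aacc meet in 1 with "cc" left. 1b->2: ok.
ac: 1c undefined. 1c->0: no, bc/aacc meet in 2. 1c->1: no, aacac/a meet in 1. 1c->2: no, cc/aacc meet in 2 with "c" left. Open state 3: 1c->3.
ca: 2a undefined. 2a->0: no, baba/b meet in 0. 2a->1: no, baba/a meet in 1. 2a->2: ok.
cb: 2b undefined. 2b->0: no, cbcb/b meet in 0. 2b->1: no, cba/a meet in 1. 2b->2: ok.
cc: 2c undefined. 2c->0: no, cc/b meet in 0. 2c->1: no, cc/a meet in 1. 2c->2: ok.
acb: 3b undefined. 3b->0: no, aacb/b meet in 0. 3b->1: no, aacb/a meet in 1. 3b->2: ok.
aaca: 3a undefined. 3a->0: ok.
aacc: 3c undefined. 3c->0: ok.
All examples now run through 4 states with every (state, symbol) defined. Accept strings end in {2}, Reject strings end in {0,1}; accept={2}.

states=4 start=0 accept={2} delta: 0a->1 0b->0 0c->2 1a->1 1b->2 1c->3 2a->2 2b->2 2c->2 3a->0 3b->2 3c->0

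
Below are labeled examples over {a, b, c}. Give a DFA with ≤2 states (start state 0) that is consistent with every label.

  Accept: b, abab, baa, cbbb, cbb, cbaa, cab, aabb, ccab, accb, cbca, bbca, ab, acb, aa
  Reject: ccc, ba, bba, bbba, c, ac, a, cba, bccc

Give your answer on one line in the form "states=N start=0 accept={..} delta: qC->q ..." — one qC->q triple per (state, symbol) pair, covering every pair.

states=2 start=0 accept={0} delta: 0a->1 0b->0 0c->1 1a->0 1b->0 1c->1

Grow the machine one transition at a time. Run the examples from 0; the earliest place one falls off (shortest prefix, ties alphabetical) gets sent to the lowest-numbered state that keeps every Accept/Reject pair distinguishable — a pair clashes when both reach the same state with identical unread suffix — and to a fresh state only if none does.
a: 0a undefined. 0a->0: no, aa/a meet in 0. Open state 1: 0a->1.
b: 0b undefined. 0b->0: ok.
c: 0c undefined. 0c->0: no, b/ccc meet in 0. 0c->1: ok.
aa: 1a undefined. 1a->0: ok.
ab: 1b undefined. 1b->0: ok.
ac: 1c undefined. 1c->0: no, b/ac meet in 0. 1c->1: ok.
All examples now run through 2 states with every (state, symbol) defined. Accept strings end in {0}, Reject strings end in {1}; accept={0}.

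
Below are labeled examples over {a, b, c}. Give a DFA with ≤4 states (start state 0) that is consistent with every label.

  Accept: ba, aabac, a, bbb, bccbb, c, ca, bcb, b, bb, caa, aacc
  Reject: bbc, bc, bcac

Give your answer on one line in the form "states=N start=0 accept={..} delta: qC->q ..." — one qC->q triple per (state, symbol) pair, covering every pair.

State merging on the prefix tree: take the shortest (then alphabetical) example prefix whose next move is undefined and point that move at state 0, else 1, else 2, ...; a target is out if some Accept/Reject pair would then sit in one state with the same input left (inseparable). If every existing state is out, open a new one.
a: 0a undefined. 0a->0: ok.
b: 0b undefined. 0b->0: no, aabac/bbc meet in 0 with "c" left. Open state 1: 0b->1.
c: 0c undefined. 0c->0: ok.
ba: 1a undefined. 1a->0: ok.
bb: 1b undefined. 1b->0: no, ba/bbc meet in 0. 1b->1: ok.
bc: 1c undefined. 1c->0: no, ba/bbc meet in 0. 1c->1: no, ba/bcac meet in 0. Open state 2: 1c->2.
bca: 2a undefined. 2a->0: no, ba/bcac meet in 0. 2a->1: ok.
bcb: 2b undefined. 2b->0: ok.
bcc: 2c undefined. 2c->0: ok.
All examples now run through 3 states with every (state, symbol) defined. Accept strings end in {0,1}, Reject strings end in {2}; accept={0,1}.

states=3 start=0 accept={0,1} delta: 0a->0 0b->1 0c->0 1a->0 1b->1 1c->2 2a->1 2b->0 2c->0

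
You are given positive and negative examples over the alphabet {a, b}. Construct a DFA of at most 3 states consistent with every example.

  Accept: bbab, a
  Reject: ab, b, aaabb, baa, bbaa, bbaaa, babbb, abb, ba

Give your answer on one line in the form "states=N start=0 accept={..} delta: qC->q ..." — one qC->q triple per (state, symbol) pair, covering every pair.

states=3 start=0 accept={0} delta: 0a->0 0b->1 1a->1 1b->2 2a->2 2b->0

Fold the examples into a partial DFA from state 0: repeatedly fix the first undefined (state, symbol) met by the shortest-then-alphabetical prefix, trying targets in increasing order and rejecting any under which an Accept and a Reject string meet in one state with the same remainder; add a state when all current targets are rejected. Accepting states are where Accept strings end.
a: 0a undefined. 0a->0: ok.
b: 0b undefined. 0b->0: no, bbab/ab meet in 0. Open state 1: 0b->1.
ba: 1a undefined. 1a->0: no, a/baa meet in 0. 1a->1: ok.
bb: 1b undefined. 1b->0: no, bbab/ab meet in 1. 1b->1: no, bbab/ab meet in 1. Open state 2: 1b->2.
bba: 2a undefined. 2a->0: no, bbab/ab meet in 1. 2a->1: no, bbab/aaabb meet in 2. 2a->2: ok.
babb: 2b undefined. 2b->0: ok.
All examples now run through 3 states with every (state, symbol) defined. Accept strings end in {0}, Reject strings end in {1,2}; accept={0}.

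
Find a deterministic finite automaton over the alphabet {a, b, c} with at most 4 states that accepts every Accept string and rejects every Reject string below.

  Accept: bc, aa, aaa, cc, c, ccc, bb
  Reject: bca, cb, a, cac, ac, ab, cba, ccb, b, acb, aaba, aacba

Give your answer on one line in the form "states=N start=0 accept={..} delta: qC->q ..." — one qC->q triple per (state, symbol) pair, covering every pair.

Grow the machine one transition at a time. Run the examples from 0; the earliest place one falls off (shortest prefix, ties alphabetical) gets sent to the lowest-numbered state that keeps every Accept/Reject pair distinguishable — a pair clashes when both reach the same state with identical unread suffix — and to a fresh state only if none does.
a: 0a undefined. 0a->0: no, aa/a meet in 0. Open state 1: 0a->1.
b: 0b undefined. 0b->0: no, bb/b meet in 0. 0b->1: no, bc/ac meet in 1 with "c" left. Open state 2: 0b->2.
c: 0c undefined. 0c->0: ok.
aa: 1a undefined. 1a->0: no, aaa/a meet in 1. 1a->1: no, aa/a meet in 1. 1a->2: no, aa/cb meet in 2. Open state 3: 1a->3.
ab: 1b undefined. 1b->0: no, cc/ab meet in 0. 1b->1: ok.
ac: 1c undefined. 1c->0: no, cc/cac meet in 0. 1c->1: ok.
bb: 2b undefined. 2b->0: ok.
bc: 2c undefined. 2c->0: ok.
aaa: 3a undefined. 3a->0: ok.
aab: 3b undefined. 3b->0: ok.
aac: 3c undefined. 3c->0: ok.
cba: 2a undefined. 2a->0: no, bc/cba meet in 0. 2a->1: ok.
All examples now run through 4 states with every (state, symbol) defined. Accept strings end in {0,3}, Reject strings end in {1,2}; accept={0,3}.

states=4 start=0 accept={0,3} delta: 0a->1 0b->2 0c->0 1a->3 1b->1 1c->1 2a->1 2b->0 2c->0 3a->0 3b->0 3c->0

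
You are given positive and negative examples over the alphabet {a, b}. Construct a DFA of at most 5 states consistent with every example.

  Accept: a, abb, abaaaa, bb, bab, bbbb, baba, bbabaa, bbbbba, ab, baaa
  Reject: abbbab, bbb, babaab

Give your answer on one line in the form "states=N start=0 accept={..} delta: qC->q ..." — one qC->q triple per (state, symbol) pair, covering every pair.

states=4 start=0 accept={0,1,2} delta: 0a->0 0b->1 1a->1 1b->2 2a->2 2b->3 3a->2 3b->0

Grow the machine one transition at a time. Run the examples from 0; the earliest place one falls off (shortest prefix, ties alphabetical) gets sent to the lowest-numbered state that keeps every Accept/Reject pair distinguishable — a pair clashes when both reach the same state with identical unread suffix — and to a fresh state only if none does.
a: 0a undefined. 0a->0: ok.
b: 0b undefined. 0b->0: no, a/abbbab meet in 0. Open state 1: 0b->1.
ba: 1a undefined. 1a->0: no, bab/babaab meet in 1. 1a->1: ok.
bb: 1b undefined. 1b->0: no, a/abbbab meet in 0. 1b->1: no, abb/abbbab meet in 1. Open state 2: 1b->2.
bba: 2a undefined. 2a->0: no, abaaaa/babaab meet in 1. 2a->1: no, abb/babaab meet in 2. 2a->2: ok.
bbb: 2b undefined. 2b->0: no, a/bbb meet in 0. 2b->1: no, abb/abbbab meet in 2. 2b->2: no, abb/abbbab meet in 2. Open state 3: 2b->3.
bbbb: 3b undefined. 3b->0: ok.
abbba: 3a undefined. 3a->0: no, abaaaa/abbbab meet in 1. 3a->1: no, abb/abbbab meet in 2. 3a->2: ok.
All examples now run through 4 states with every (state, symbol) defined. Accept strings end in {0,1,2}, Reject strings end in {3}; accept={0,1,2}.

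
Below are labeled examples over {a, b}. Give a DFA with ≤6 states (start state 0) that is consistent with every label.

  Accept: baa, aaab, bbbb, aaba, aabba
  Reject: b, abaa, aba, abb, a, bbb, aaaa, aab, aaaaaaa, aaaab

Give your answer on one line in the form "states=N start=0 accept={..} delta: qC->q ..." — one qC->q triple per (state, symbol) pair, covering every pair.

states=5 start=0 accept={0,3} delta: 0a->1 0b->1 1a->2 1b->0 2a->3 2b->2 3a->4 3b->0 4a->0 4b->1

Grow the machine one transition at a time. Run the examples from 0; the earliest place one falls off (shortest prefix, ties alphabetical) gets sent to the lowest-numbered state that keeps every Accept/Reject pair distinguishable — a pair clashes when both reach the same state with identical unread suffix — and to a fresh state only if none does.
a: 0a undefined. 0a->0: no, baa/abaa meet in 0 with "baa" left. Open state 1: 0a->1.
b: 0b undefined. 0b->0: no, bbbb/b meet in 0. 0b->1: ok.
aa: 1a undefined. 1a->0: no, baa/b meet in 1. 1a->1: no, baa/b meet in 1. Open state 2: 1a->2.
ab: 1b undefined. 1b->0: ok.
aaa: 2a undefined. 2a->0: no, baa/aaaab meet in 0. 2a->1: no, baa/b meet in 1. 2a->2: no, baa/abaa meet in 2. Open state 3: 2a->3.
aab: 2b undefined. 2b->0: no, bbbb/aab meet in 0. 2b->1: no, aaba/abaa meet in 2. 2b->2: ok.
aaaa: 3a undefined. 3a->0: no, baa/aaaaaaa meet in 3. 3a->1: no, bbbb/aaaab meet in 0. 3a->2: no, baa/aaaaaaa meet in 3. 3a->3: no, baa/aaaa meet in 3. Open state 4: 3a->4.
aaab: 3b undefined. 3b->0: ok.
aaaaa: 4a undefined. 4a->0: ok.
aaaab: 4b undefined. 4b->0: no, aaab/aaaab meet in 0. 4b->1: ok.
All examples now run through 5 states with every (state, symbol) defined. Accept strings end in {0,3}, Reject strings end in {1,2,4}; accept={0,3}.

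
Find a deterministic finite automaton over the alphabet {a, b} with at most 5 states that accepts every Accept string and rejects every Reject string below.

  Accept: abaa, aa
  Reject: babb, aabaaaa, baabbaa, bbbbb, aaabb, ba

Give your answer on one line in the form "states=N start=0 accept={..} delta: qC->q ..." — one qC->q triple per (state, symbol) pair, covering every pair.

Grow the machine one transition at a time. Run the examples from 0; the earliest place one falls off (shortest prefix, ties alphabetical) gets sent to the lowest-numbered state that keeps every Accept/Reject pair distinguishable — a pair clashes when both reach the same state with identical unread suffix — and to a fresh state only if none does.
a: 0a undefined. 0a->0: ok.
b: 0b undefined. 0b->0: no, abaa/babb meet in 0. Open state 1: 0b->1.
ba: 1a undefined. 1a->0: no, abaa/aabaaaa meet in 0. 1a->1: no, abaa/aabaaaa meet in 1. Open state 2: 1a->2.
bb: 1b undefined. 1b->0: no, aa/aaabb meet in 0. 1b->1: ok.
baa: 2a undefined. 2a->0: no, abaa/aabaaaa meet in 0. 2a->1: no, abaa/aabaaaa meet in 1. 2a->2: no, abaa/aabaaaa meet in 2. Open state 3: 2a->3.
bab: 2b undefined. 2b->0: ok.
baab: 3b undefined. 3b->0: no, abaa/baabbaa meet in 3. 3b->1: no, abaa/baabbaa meet in 3. 3b->2: no, aa/baabbaa meet in 0. 3b->3: ok.
aabaaa: 3a undefined. 3a->0: no, aa/aabaaaa meet in 0. 3a->1: ok.
All examples now run through 4 states with every (state, symbol) defined. Accept strings end in {0,3}, Reject strings end in {1,2}; accept={0,3}.

states=4 start=0 accept={0,3} delta: 0a->0 0b->1 1a->2 1b->1 2a->3 2b->0 3a->1 3b->3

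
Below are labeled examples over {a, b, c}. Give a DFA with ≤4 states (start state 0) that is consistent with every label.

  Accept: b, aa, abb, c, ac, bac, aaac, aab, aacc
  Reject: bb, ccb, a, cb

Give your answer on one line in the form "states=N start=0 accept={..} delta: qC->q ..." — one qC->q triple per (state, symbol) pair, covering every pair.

Fold the examples into a partial DFA from state 0: repeatedly fix the first undefined (state, symbol) met by the shortest-then-alphabetical prefix, trying targets in increasing order and rejecting any under which an Accept and a Reject string meet in one state with the same remainder; add a state when all current targets are rejected. Accepting states are where Accept strings end.
a: 0a undefined. 0a->0: no, aa/a meet in 0. Open state 1: 0a->1.
b: 0b undefined. 0b->0: no, b/bb meet in 0. 0b->1: no, b/a meet in 1. Open state 2: 0b->2.
c: 0c undefined. 0c->0: no, b/ccb meet in 2. 0c->1: no, c/a meet in 1. 0c->2: ok.
aa: 1a undefined. 1a->0: ok.
ab: 1b undefined. 1b->0: ok.
ac: 1c undefined. 1c->0: ok.
ba: 2a undefined. 2a->0: ok.
bb: 2b undefined. 2b->0: no, aa/bb meet in 0. 2b->1: ok.
cc: 2c undefined. 2c->0: no, b/ccb meet in 2. 2c->1: no, aa/ccb meet in 0. 2c->2: ok.
All examples now run through 3 states with every (state, symbol) defined. Accept strings end in {0,2}, Reject strings end in {1}; accept={0,2}.

states=3 start=0 accept={0,2} delta: 0a->1 0b->2 0c->2 1a->0 1b->0 1c->0 2a->0 2b->1 2c->2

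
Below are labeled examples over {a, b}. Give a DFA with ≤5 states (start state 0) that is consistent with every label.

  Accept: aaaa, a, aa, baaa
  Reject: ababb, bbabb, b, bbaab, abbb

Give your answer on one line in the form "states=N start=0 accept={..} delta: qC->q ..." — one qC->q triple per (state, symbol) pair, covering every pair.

Grow the machine one transition at a time. Run the examples from 0; the earliest place one falls off (shortest prefix, ties alphabetical) gets sent to the lowest-numbered state that keeps every Accept/Reject pair distinguishable — a pair clashes when both reach the same state with identical unread suffix — and to a fresh state only if none does.
a: 0a undefined. 0a->0: ok.
b: 0b undefined. 0b->0: no, aaaa/ababb meet in 0. Open state 1: 0b->1.
ba: 1a undefined. 1a->0: ok.
bb: 1b undefined. 1b->0: no, aaaa/ababb meet in 0. 1b->1: ok.
All examples now run through 2 states with every (state, symbol) defined. Accept strings end in {0}, Reject strings end in {1}; accept={0}.

states=2 start=0 accept={0} delta: 0a->0 0b->1 1a->0 1b->1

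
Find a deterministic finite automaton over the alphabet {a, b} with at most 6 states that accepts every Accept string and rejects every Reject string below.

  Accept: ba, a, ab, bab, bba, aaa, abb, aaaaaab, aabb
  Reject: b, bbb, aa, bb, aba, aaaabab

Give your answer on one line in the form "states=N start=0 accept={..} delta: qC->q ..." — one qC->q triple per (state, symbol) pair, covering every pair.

State merging on the prefix tree: take the shortest (then alphabetical) example prefix whose next move is undefined and point that move at state 0, else 1, else 2, ...; a target is out if some Accept/Reject pair would then sit in one state with the same input left (inseparable). If every existing state is out, open a new one.
a: 0a undefined. 0a->0: no, ba/aba meet in 0 with "ba" left. Open state 1: 0a->1.
b: 0b undefined. 0b->0: ok.
aa: 1a undefined. 1a->0: no, ab/aaaabab meet in 1 with "b" left. 1a->1: no, ba/aa meet in 1. Open state 2: 1a->2.
ab: 1b undefined. 1b->0: no, ba/aba meet in 1. 1b->1: ok.
aaa: 2a undefined. 2a->0: no, aaa/b meet in 0. 2a->1: ok.
aab: 2b undefined. 2b->0: no, ba/aaaabab meet in 1. 2b->1: no, ba/aaaabab meet in 1. 2b->2: no, ba/aaaabab meet in 1. Open state 3: 2b->3.
aabb: 3b undefined. 3b->0: no, aabb/b meet in 0. 3b->1: ok.
aaaaba: 3a undefined. 3a->0: ok.
All examples now run through 4 states with every (state, symbol) defined. Accept strings end in {1,3}, Reject strings end in {0,2}; accept={1,3}.

states=4 start=0 accept={1,3} delta: 0a->1 0b->0 1a->2 1b->1 2a->1 2b->3 3a->0 3b->1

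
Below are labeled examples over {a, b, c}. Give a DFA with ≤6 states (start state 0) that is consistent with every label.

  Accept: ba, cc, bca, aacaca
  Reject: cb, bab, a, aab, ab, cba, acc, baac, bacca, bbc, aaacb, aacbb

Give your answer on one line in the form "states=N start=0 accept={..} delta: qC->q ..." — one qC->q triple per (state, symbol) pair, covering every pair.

Grow the machine one transition at a time. Run the examples from 0; the earliest place one falls off (shortest prefix, ties alphabetical) gets sent to the lowest-numbered state that keeps every Accept/Reject pair distinguishable — a pair clashes when both reach the same state with identical unread suffix — and to a fresh state only if none does.
a: 0a undefined. 0a->0: no, cc/acc meet in 0 with "cc" left. Open state 1: 0a->1.
b: 0b undefined. 0b->0: no, ba/a meet in 1. 0b->1: ok.
c: 0c undefined. 0c->0: no, ba/cba meet in 1 with "a" left. 0c->1: ok.
aa: 1a undefined. 1a->0: no, cc/baac meet in 1 with "c" left. 1a->1: no, ba/a meet in 1. Open state 2: 1a->2.
ab: 1b undefined. 1b->0: ok.
ac: 1c undefined. 1c->0: no, cc/cb meet in 0. 1c->1: no, cc/a meet in 1. 1c->2: ok.
aaa: 2a undefined. 2a->0: no, bca/cb meet in 0. 2a->1: no, ba/baac meet in 2. 2a->2: ok.
aab: 2b undefined. 2b->0: ok.
aac: 2c undefined. 2c->0: no, ba/bacca meet in 2. 2c->1: no, ba/bacca meet in 2. 2c->2: no, ba/acc meet in 2. Open state 3: 2c->3.
aaca: 3a undefined. 3a->0: ok.
aacb: 3b undefined. 3b->0: ok.
bacc: 3c undefined. 3c->0: ok.
All examples now run through 4 states with every (state, symbol) defined. Accept strings end in {2}, Reject strings end in {0,1,3}; accept={2}.

states=4 start=0 accept={2} delta: 0a->1 0b->1 0c->1 1a->2 1b->0 1c->2 2a->2 2b->0 2c->3 3a->0 3b->0 3c->0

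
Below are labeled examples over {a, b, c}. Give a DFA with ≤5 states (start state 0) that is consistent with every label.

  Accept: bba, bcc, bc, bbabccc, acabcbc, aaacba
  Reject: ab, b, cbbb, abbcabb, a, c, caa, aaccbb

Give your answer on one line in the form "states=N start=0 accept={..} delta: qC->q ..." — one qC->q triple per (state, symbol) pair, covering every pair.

states=3 start=0 accept={2} delta: 0a->0 0b->1 0c->0 1a->2 1b->1 1c->2 2a->0 2b->1 2c->2

Fold the examples into a partial DFA from state 0: repeatedly fix the first undefined (state, symbol) met by the shortest-then-alphabetical prefix, trying targets in increasing order and rejecting any under which an Accept and a Reject string meet in one state with the same remainder; add a state when all current targets are rejected. Accepting states are where Accept strings end.
a: 0a undefined. 0a->0: ok.
b: 0b undefined. 0b->0: no, bba/ab meet in 0. Open state 1: 0b->1.
c: 0c undefined. 0c->0: ok.
bb: 1b undefined. 1b->0: no, bba/abbcabb meet in 0. 1b->1: ok.
bc: 1c undefined. 1c->0: no, bcc/a meet in 0. 1c->1: no, bcc/ab meet in 1. Open state 2: 1c->2.
bba: 1a undefined. 1a->0: no, bba/a meet in 0. 1a->1: no, bba/ab meet in 1. 1a->2: ok.
bcc: 2c undefined. 2c->0: no, bcc/a meet in 0. 2c->1: no, bcc/ab meet in 1. 2c->2: ok.
bbab: 2b undefined. 2b->0: no, bbabccc/a meet in 0. 2b->1: ok.
abbca: 2a undefined. 2a->0: ok.
All examples now run through 3 states with every (state, symbol) defined. Accept strings end in {2}, Reject strings end in {0,1}; accept={2}.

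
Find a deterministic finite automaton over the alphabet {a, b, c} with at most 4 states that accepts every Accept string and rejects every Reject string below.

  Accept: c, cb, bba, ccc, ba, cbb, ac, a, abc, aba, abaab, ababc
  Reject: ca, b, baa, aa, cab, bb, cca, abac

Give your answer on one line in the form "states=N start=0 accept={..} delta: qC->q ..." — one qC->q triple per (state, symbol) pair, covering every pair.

states=4 start=0 accept={1,2,3} delta: 0a->1 0b->0 0c->1 1a->0 1b->2 1c->1 2a->3 2b->1 2c->1 3a->1 3b->0 3c->0

State merging on the prefix tree: take the shortest (then alphabetical) example prefix whose next move is undefined and point that move at state 0, else 1, else 2, ...; a target is out if some Accept/Reject pair would then sit in one state with the same input left (inseparable). If every existing state is out, open a new one.
a: 0a undefined. 0a->0: no, a/aa meet in 0. Open state 1: 0a->1.
b: 0b undefined. 0b->0: ok.
c: 0c undefined. 0c->0: no, c/b meet in 0. 0c->1: ok.
aa: 1a undefined. 1a->0: ok.
ab: 1b undefined. 1b->0: no, cb/ca meet in 0. 1b->1: no, c/abac meet in 1. Open state 2: 1b->2.
ac: 1c undefined. 1c->0: no, c/cca meet in 1. 1c->1: ok.
aba: 2a undefined. 2a->0: no, c/abac meet in 1. 2a->1: no, c/abac meet in 1. 2a->2: no, abc/abac meet in 2 with "c" left. Open state 3: 2a->3.
abc: 2c undefined. 2c->0: no, abc/ca meet in 0. 2c->1: ok.
cbb: 2b undefined. 2b->0: no, cbb/ca meet in 0. 2b->1: ok.
abaa: 3a undefined. 3a->0: no, abaab/ca meet in 0. 3a->1: ok.
abab: 3b undefined. 3b->0: ok.
abac: 3c undefined. 3c->0: ok.
All examples now run through 4 states with every (state, symbol) defined. Accept strings end in {1,2,3}, Reject strings end in {0}; accept={1,2,3}.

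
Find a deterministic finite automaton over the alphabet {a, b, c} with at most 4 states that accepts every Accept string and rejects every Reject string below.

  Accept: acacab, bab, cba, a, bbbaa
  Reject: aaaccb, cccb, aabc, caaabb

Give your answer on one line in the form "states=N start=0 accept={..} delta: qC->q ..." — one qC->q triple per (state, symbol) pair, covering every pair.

Grow the machine one transition at a time. Run the examples from 0; the earliest place one falls off (shortest prefix, ties alphabetical) gets sent to the lowest-numbered state that keeps every Accept/Reject pair distinguishable — a pair clashes when both reach the same state with identical unread suffix — and to a fresh state only if none does.
a: 0a undefined. 0a->0: ok.
b: 0b undefined. 0b->0: ok.
c: 0c undefined. 0c->0: no, acacab/aaaccb meet in 0. Open state 1: 0c->1.
ca: 1a undefined. 1a->0: no, acacab/caaabb meet in 0. 1a->1: ok.
cb: 1b undefined. 1b->0: no, bab/caaabb meet in 0. 1b->1: no, cba/aabc meet in 1. Open state 2: 1b->2.
cc: 1c undefined. 1c->0: no, acacab/aaaccb meet in 0. 1c->1: no, acacab/aaaccb meet in 2. 1c->2: ok.
cba: 2a undefined. 2a->0: ok.
ccc: 2c undefined. 2c->0: no, acacab/cccb meet in 0. 2c->1: ok.
aaaccb: 2b undefined. 2b->0: no, acacab/aaaccb meet in 0. 2b->1: ok.
All examples now run through 3 states with every (state, symbol) defined. Accept strings end in {0}, Reject strings end in {1,2}; accept={0}.

states=3 start=0 accept={0} delta: 0a->0 0b->0 0c->1 1a->1 1b->2 1c->2 2a->0 2b->1 2c->1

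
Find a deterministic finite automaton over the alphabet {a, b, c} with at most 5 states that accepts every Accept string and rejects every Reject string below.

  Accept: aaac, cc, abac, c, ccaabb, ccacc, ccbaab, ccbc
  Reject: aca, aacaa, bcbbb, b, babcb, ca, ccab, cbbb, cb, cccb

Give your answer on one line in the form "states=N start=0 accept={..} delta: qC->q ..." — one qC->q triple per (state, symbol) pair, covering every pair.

states=4 start=0 accept={1,2} delta: 0a->0 0b->0 0c->1 1a->0 1b->0 1c->2 2a->2 2b->3 2c->0 3a->3 3b->1 3c->1

Fold the examples into a partial DFA from state 0: repeatedly fix the first undefined (state, symbol) met by the shortest-then-alphabetical prefix, trying targets in increasing order and rejecting any under which an Accept and a Reject string meet in one state with the same remainder; add a state when all current targets are rejected. Accepting states are where Accept strings end.
a: 0a undefined. 0a->0: ok.
b: 0b undefined. 0b->0: ok.
c: 0c undefined. 0c->0: no, aaac/aca meet in 0. Open state 1: 0c->1.
ca: 1a undefined. 1a->0: ok.
cb: 1b undefined. 1b->0: ok.
cc: 1c undefined. 1c->0: no, cc/aca meet in 0. 1c->1: no, ccaabb/aca meet in 0. Open state 2: 1c->2.
cca: 2a undefined. 2a->0: no, ccaabb/aca meet in 0. 2a->1: no, ccaabb/aca meet in 0. 2a->2: ok.
ccb: 2b undefined. 2b->0: no, ccaabb/aca meet in 0. 2b->1: no, aaac/ccab meet in 1. 2b->2: no, cc/ccab meet in 2. Open state 3: 2b->3.
ccc: 2c undefined. 2c->0: ok.
ccba: 3a undefined. 3a->0: no, ccbaab/aca meet in 0. 3a->1: no, ccbaab/aca meet in 0. 3a->2: no, ccbaab/ccab meet in 3. 3a->3: ok.
ccbc: 3c undefined. 3c->0: no, ccbc/aca meet in 0. 3c->1: ok.
ccaabb: 3b undefined. 3b->0: no, ccaabb/aca meet in 0. 3b->1: ok.
All examples now run through 4 states with every (state, symbol) defined. Accept strings end in {1,2}, Reject strings end in {0,3}; accept={1,2}.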